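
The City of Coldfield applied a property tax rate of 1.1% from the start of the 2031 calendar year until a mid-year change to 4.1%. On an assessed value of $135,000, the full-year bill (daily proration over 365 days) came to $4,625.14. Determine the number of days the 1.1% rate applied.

Let d = days at the first rate; then 365 − d days at the second rate.
$135,000 × [1.1%·d + 4.1%·(365−d)] / 365 = $4,625.14
Solving gives d = 82, so the new rate took effect on 24 March 2031.

82 days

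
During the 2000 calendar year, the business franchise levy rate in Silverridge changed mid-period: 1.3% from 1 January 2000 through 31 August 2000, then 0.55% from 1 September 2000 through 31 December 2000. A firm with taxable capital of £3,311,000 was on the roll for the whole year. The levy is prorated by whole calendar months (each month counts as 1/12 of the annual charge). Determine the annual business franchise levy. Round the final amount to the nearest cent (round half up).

1 January – 31 August 2000: 8 months at 1.3% → £3,311,000 × 1.3% × 8/12 = £28,695.3333
1 September – 31 December 2000: 4 months at 0.55% → £3,311,000 × 0.55% × 4/12 = £6,070.1667
Total = £34,765.5000

£34,765.50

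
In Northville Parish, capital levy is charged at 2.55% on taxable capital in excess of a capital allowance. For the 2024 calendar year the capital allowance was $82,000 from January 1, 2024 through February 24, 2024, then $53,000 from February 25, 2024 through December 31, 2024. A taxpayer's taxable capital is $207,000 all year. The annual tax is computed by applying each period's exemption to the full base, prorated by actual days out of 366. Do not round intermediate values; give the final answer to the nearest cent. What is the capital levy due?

January 1 – February 24, 2024: 55 days, exemption $82,000 → ($207,000 − $82,000) × 2.55% × 55/366 = $478.9959
February 25 – December 31, 2024: 311 days, exemption $53,000 → ($207,000 − $53,000) × 2.55% × 311/366 = $3,336.8770
Total = $3,815.8730

$3,815.87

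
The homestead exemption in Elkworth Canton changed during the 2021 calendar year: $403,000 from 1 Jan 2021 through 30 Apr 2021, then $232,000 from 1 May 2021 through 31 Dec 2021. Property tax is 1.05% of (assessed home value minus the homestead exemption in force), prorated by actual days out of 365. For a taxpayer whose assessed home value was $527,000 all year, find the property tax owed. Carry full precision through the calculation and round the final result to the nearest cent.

$2,507.20

1 Jan – 30 Apr 2021: 120 days, exemption $403,000 → ($527,000 − $403,000) × 1.05% × 120/365 = $428.0548
1 May – 31 Dec 2021: 245 days, exemption $232,000 → ($527,000 − $232,000) × 1.05% × 245/365 = $2,079.1438
Total = $2,507.1986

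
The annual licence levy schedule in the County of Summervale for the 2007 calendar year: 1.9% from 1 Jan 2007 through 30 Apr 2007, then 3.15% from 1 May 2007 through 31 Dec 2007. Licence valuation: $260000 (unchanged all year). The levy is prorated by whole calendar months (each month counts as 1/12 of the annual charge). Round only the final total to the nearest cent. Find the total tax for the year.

$7106.67

1 Jan – 30 Apr 2007: 4 months at 1.9% → $260000 × 1.9% × 4/12 = $1646.6667
1 May – 31 Dec 2007: 8 months at 3.15% → $260000 × 3.15% × 8/12 = $5460.0000
Total = $7106.6667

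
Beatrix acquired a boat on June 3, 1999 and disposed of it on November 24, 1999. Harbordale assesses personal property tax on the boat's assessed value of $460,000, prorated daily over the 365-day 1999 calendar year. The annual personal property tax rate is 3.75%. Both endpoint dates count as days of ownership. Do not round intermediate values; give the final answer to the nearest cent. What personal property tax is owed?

$8,270.55

Days held (June 3 – November 24, 1999): 175 out of 365
Tax = $460,000 × 3.75% × 175/365 = $8,270.5479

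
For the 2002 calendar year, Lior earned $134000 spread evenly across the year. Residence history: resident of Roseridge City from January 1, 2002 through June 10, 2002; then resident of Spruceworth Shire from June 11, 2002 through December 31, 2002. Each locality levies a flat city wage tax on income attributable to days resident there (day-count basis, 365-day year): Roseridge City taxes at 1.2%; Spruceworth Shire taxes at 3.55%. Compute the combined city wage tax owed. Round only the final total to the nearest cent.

$3367.99

Roseridge City, January 1 – June 10, 2002: 161 days → $134000 × 1.2% × 161/365 = $709.2822
Spruceworth Shire, June 11 – December 31, 2002: 204 days → $134000 × 3.55% × 204/365 = $2658.7068
Total = $3367.9890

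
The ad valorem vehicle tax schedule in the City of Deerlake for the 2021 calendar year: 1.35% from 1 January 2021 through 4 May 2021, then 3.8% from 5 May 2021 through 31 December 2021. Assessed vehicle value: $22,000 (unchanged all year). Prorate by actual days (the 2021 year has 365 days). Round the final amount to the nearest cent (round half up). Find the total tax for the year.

$652.89

1 January – 4 May 2021: 124 days at 1.35% → $22,000 × 1.35% × 124/365 = $100.8986
5 May – 31 December 2021: 241 days at 3.8% → $22,000 × 3.8% × 241/365 = $551.9890
Total = $652.8877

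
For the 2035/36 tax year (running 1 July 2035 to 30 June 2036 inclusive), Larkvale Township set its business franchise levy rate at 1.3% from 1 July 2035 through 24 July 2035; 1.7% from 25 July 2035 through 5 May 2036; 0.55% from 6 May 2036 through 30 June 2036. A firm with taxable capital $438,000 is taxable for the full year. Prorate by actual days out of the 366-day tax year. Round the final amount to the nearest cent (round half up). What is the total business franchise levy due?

1 July – 24 July 2035: 24 days at 1.3% → $438,000 × 1.3% × 24/366 = $373.3770
25 July 2035 – 5 May 2036: 286 days at 1.7% → $438,000 × 1.7% × 286/366 = $5,818.4590
6 May – 30 June 2036: 56 days at 0.55% → $438,000 × 0.55% × 56/366 = $368.5902
Total = $6,560.4262

$6,560.43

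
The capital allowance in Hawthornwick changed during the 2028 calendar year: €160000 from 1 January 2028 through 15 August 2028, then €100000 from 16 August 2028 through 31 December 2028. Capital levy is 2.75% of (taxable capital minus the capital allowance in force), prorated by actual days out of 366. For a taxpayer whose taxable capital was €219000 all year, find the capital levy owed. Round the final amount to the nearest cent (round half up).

1 January – 15 August 2028: 228 days, exemption €160000 → (€219000 − €160000) × 2.75% × 228/366 = €1010.7377
16 August – 31 December 2028: 138 days, exemption €100000 → (€219000 − €100000) × 2.75% × 138/366 = €1233.8934
Total = €2244.6311

€2244.63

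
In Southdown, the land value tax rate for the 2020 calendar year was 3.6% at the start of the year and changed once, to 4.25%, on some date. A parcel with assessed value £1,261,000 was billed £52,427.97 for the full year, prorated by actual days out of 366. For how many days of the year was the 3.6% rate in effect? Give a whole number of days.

Let d = days at the first rate; then 366 − d days at the second rate.
£1,261,000 × [3.6%·d + 4.25%·(366−d)] / 366 = £52,427.97
Solving gives d = 52, so the new rate took effect on 22 February 2020.

52 days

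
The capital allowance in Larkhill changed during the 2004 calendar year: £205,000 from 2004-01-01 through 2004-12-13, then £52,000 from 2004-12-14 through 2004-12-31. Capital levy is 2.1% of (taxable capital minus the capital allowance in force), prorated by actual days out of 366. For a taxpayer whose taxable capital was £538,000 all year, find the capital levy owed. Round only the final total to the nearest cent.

£7,151.02

2004-01-01 to 2004-12-13: 348 days, exemption £205,000 → (£538,000 − £205,000) × 2.1% × 348/366 = £6,649.0820
2004-12-14 to 2004-12-31: 18 days, exemption £52,000 → (£538,000 − £52,000) × 2.1% × 18/366 = £501.9344
Total = £7,151.0164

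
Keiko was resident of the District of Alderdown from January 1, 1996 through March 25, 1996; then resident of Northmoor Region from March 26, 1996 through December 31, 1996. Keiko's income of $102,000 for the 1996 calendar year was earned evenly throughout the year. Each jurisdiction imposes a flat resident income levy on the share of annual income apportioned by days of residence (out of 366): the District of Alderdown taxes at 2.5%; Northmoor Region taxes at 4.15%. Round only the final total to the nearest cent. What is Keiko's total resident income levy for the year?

$3,842.14

The District of Alderdown, January 1 – March 25, 1996: 85 days → $102,000 × 2.5% × 85/366 = $592.2131
Northmoor Region, March 26 – December 31, 1996: 281 days → $102,000 × 4.15% × 281/366 = $3,249.9262
Total = $3,842.1393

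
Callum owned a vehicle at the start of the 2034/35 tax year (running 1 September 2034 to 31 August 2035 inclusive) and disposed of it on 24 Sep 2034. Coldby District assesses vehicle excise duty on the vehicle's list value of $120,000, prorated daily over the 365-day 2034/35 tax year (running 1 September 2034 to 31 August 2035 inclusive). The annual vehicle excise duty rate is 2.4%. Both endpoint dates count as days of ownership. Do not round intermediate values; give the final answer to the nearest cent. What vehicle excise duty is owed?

Days held (1 Sep – 24 Sep 2034): 24 out of 365
Tax = $120,000 × 2.4% × 24/365 = $189.3699

$189.37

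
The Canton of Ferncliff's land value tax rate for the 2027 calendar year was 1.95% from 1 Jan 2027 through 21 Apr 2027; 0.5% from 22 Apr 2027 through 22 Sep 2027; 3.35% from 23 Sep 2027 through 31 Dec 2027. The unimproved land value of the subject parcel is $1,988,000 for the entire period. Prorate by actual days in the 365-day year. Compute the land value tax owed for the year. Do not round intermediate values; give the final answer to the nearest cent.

1 Jan – 21 Apr 2027: 111 days at 1.95% → $1,988,000 × 1.95% × 111/365 = $11,789.1123
22 Apr – 22 Sep 2027: 154 days at 0.5% → $1,988,000 × 0.5% × 154/365 = $4,193.8630
23 Sep – 31 Dec 2027: 100 days at 3.35% → $1,988,000 × 3.35% × 100/365 = $18,246.0274
Total = $34,229.0027

$34,229.00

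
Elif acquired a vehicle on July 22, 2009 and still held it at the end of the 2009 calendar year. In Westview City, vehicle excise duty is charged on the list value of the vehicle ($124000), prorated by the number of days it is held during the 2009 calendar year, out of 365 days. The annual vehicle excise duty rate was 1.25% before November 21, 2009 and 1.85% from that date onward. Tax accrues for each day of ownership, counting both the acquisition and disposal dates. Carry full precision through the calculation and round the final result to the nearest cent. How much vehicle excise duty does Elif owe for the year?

July 22 – November 20, 2009: 122 days at 1.25% → $124000 × 1.25% × 122/365 = $518.0822
November 21 – December 31, 2009: 41 days at 1.85% → $124000 × 1.85% × 41/365 = $257.6822
Total = $775.7644

$775.76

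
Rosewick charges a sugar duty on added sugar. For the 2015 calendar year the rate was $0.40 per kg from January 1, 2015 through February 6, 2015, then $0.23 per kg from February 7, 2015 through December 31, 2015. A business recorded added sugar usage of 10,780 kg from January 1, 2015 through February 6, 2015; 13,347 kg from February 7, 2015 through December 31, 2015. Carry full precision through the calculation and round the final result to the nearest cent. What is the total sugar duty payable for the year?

$7,381.81

January 1 – February 6, 2015: 10,780 kg at $0.40/kg → $4,312.00
February 7 – December 31, 2015: 13,347 kg at $0.23/kg → $3,069.81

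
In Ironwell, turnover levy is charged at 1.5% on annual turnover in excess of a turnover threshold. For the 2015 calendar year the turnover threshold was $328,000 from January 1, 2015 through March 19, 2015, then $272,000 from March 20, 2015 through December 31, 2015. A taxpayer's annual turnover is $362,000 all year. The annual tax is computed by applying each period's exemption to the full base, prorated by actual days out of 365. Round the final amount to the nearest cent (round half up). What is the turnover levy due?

$1,170.49

January 1 – March 19, 2015: 78 days, exemption $328,000 → ($362,000 − $328,000) × 1.5% × 78/365 = $108.9863
March 20 – December 31, 2015: 287 days, exemption $272,000 → ($362,000 − $272,000) × 1.5% × 287/365 = $1,061.5068
Total = $1,170.4932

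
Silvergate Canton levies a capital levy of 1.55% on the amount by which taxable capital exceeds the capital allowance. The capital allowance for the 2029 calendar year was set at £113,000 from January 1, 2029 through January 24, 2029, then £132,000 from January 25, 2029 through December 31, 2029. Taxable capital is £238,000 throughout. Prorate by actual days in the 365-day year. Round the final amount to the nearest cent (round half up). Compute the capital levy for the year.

£1,662.36

January 1 – January 24, 2029: 24 days, exemption £113,000 → (£238,000 − £113,000) × 1.55% × 24/365 = £127.3973
January 25 – December 31, 2029: 341 days, exemption £132,000 → (£238,000 − £132,000) × 1.55% × 341/365 = £1,534.9671
Total = £1,662.3644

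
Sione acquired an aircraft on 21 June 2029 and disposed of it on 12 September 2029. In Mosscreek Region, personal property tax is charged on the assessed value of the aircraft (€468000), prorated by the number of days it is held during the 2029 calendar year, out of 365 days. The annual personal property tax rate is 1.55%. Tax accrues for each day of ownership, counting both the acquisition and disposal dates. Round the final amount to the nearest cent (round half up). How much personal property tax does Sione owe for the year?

€1669.41

Days held (21 June – 12 September 2029): 84 out of 365
Tax = €468000 × 1.55% × 84/365 = €1669.4137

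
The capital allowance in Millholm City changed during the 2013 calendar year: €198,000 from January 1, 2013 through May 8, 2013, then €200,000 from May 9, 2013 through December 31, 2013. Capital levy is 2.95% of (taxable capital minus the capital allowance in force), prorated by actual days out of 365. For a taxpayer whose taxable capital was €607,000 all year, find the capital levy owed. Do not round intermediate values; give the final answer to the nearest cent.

€12,027.19

January 1 – May 8, 2013: 128 days, exemption €198,000 → (€607,000 − €198,000) × 2.95% × 128/365 = €4,231.1890
May 9 – December 31, 2013: 237 days, exemption €200,000 → (€607,000 − €200,000) × 2.95% × 237/365 = €7,796.0014
Total = €12,027.1904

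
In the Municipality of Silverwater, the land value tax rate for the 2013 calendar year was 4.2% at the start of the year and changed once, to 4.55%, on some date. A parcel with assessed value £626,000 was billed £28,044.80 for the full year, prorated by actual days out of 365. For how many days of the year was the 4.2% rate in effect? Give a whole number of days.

Let d = days at the first rate; then 365 − d days at the second rate.
£626,000 × [4.2%·d + 4.55%·(365−d)] / 365 = £28,044.80
Solving gives d = 73, so the new rate took effect on 15 March 2013.

73 days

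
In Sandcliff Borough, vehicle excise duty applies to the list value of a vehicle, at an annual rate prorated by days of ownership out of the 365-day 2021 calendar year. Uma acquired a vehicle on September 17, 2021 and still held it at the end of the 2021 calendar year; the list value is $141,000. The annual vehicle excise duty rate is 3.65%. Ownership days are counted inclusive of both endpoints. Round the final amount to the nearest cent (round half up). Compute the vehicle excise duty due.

$1,494.60

Days held (September 17 – December 31, 2021): 106 out of 365
Tax = $141,000 × 3.65% × 106/365 = $1,494.6000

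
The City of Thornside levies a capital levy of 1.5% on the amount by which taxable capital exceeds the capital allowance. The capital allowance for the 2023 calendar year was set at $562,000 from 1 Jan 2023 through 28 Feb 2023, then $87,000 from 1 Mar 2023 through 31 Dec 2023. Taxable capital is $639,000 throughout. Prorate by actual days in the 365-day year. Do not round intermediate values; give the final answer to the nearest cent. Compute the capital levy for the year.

1 Jan – 28 Feb 2023: 59 days, exemption $562,000 → ($639,000 − $562,000) × 1.5% × 59/365 = $186.6986
1 Mar – 31 Dec 2023: 306 days, exemption $87,000 → ($639,000 − $87,000) × 1.5% × 306/365 = $6,941.5890
Total = $7,128.2877

$7,128.29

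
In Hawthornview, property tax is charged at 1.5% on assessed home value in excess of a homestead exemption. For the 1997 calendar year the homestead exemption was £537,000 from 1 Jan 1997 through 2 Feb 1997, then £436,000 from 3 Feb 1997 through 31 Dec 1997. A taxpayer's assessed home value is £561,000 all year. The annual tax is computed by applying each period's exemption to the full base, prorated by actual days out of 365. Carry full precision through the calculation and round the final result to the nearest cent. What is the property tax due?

1 Jan – 2 Feb 1997: 33 days, exemption £537,000 → (£561,000 − £537,000) × 1.5% × 33/365 = £32.5479
3 Feb – 31 Dec 1997: 332 days, exemption £436,000 → (£561,000 − £436,000) × 1.5% × 332/365 = £1,705.4795
Total = £1,738.0274

£1,738.03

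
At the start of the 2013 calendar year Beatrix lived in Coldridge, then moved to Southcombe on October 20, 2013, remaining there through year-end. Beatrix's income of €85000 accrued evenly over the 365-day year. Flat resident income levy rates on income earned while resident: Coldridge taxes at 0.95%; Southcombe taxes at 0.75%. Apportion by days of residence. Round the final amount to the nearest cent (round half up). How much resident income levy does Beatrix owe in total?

Coldridge, January 1 – October 19, 2013: 292 days → €85000 × 0.95% × 292/365 = €646.0000
Southcombe, October 20 – December 31, 2013: 73 days → €85000 × 0.75% × 73/365 = €127.5000
Total = €773.5000

€773.50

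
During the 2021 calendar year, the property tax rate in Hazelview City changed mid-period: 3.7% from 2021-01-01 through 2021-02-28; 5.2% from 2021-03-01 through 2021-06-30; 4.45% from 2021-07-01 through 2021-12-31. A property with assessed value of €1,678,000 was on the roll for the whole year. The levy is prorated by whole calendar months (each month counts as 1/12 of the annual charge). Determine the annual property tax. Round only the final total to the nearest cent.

€76,768.50

2021-01-01 to 2021-02-28: 2 months at 3.7% → €1,678,000 × 3.7% × 2/12 = €10,347.6667
2021-03-01 to 2021-06-30: 4 months at 5.2% → €1,678,000 × 5.2% × 4/12 = €29,085.3333
2021-07-01 to 2021-12-31: 6 months at 4.45% → €1,678,000 × 4.45% × 6/12 = €37,335.5000
Total = €76,768.5000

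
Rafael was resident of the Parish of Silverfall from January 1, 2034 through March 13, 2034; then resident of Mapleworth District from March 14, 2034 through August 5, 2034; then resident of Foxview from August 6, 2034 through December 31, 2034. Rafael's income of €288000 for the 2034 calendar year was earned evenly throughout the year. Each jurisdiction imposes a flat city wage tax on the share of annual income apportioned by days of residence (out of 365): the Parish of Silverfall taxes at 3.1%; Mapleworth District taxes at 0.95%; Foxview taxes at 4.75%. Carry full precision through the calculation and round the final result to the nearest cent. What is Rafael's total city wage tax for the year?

€8395.00

The Parish of Silverfall, January 1 – March 13, 2034: 72 days → €288000 × 3.1% × 72/365 = €1761.1397
Mapleworth District, March 14 – August 5, 2034: 145 days → €288000 × 0.95% × 145/365 = €1086.9041
Foxview, August 6 – December 31, 2034: 148 days → €288000 × 4.75% × 148/365 = €5546.9589
Total = €8395.0027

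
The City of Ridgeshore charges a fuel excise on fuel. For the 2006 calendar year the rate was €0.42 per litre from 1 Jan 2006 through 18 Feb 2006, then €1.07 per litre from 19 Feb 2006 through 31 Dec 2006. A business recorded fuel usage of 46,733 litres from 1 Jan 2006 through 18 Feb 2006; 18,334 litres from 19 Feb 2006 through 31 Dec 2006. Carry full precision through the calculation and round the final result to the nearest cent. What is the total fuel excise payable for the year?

1 Jan – 18 Feb 2006: 46,733 litres at €0.42/litre → €19,627.86
19 Feb – 31 Dec 2006: 18,334 litres at €1.07/litre → €19,617.38

€39,245.24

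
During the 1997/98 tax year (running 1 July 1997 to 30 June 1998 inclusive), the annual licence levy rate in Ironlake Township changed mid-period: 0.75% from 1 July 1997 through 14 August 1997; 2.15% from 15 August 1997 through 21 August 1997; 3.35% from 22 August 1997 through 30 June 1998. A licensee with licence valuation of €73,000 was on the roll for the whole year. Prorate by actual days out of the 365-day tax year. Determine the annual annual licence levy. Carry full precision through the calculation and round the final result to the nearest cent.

€2,194.70

1 July – 14 August 1997: 45 days at 0.75% → €73,000 × 0.75% × 45/365 = €67.5000
15 August – 21 August 1997: 7 days at 2.15% → €73,000 × 2.15% × 7/365 = €30.1000
22 August 1997 – 30 June 1998: 313 days at 3.35% → €73,000 × 3.35% × 313/365 = €2,097.1000
Total = €2,194.7000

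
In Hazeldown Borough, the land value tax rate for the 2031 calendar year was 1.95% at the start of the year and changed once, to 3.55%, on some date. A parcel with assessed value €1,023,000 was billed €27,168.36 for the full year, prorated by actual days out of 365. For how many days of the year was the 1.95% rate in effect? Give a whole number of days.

204 days

Let d = days at the first rate; then 365 − d days at the second rate.
€1,023,000 × [1.95%·d + 3.55%·(365−d)] / 365 = €27,168.36
Solving gives d = 204, so the new rate took effect on 24 July 2031.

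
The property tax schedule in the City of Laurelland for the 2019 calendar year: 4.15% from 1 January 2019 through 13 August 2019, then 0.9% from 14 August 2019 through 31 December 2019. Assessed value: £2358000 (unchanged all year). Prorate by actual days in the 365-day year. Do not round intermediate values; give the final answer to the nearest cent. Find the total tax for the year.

1 January – 13 August 2019: 225 days at 4.15% → £2358000 × 4.15% × 225/365 = £60322.8082
14 August – 31 December 2019: 140 days at 0.9% → £2358000 × 0.9% × 140/365 = £8139.9452
Total = £68462.7534

£68462.75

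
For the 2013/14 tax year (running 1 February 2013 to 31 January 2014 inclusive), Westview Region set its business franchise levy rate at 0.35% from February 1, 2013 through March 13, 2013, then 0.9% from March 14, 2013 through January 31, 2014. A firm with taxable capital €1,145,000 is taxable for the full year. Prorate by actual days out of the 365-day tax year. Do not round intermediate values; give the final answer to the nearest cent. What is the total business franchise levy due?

€9,597.61

February 1 – March 13, 2013: 41 days at 0.35% → €1,145,000 × 0.35% × 41/365 = €450.1575
March 14, 2013 – January 31, 2014: 324 days at 0.9% → €1,145,000 × 0.9% × 324/365 = €9,147.4521
Total = €9,597.6096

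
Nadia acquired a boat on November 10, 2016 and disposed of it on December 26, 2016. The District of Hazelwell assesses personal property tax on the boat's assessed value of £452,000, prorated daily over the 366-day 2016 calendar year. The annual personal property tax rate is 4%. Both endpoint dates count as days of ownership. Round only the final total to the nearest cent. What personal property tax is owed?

Days held (November 10 – December 26, 2016): 47 out of 366
Tax = £452,000 × 4% × 47/366 = £2,321.7486

£2,321.75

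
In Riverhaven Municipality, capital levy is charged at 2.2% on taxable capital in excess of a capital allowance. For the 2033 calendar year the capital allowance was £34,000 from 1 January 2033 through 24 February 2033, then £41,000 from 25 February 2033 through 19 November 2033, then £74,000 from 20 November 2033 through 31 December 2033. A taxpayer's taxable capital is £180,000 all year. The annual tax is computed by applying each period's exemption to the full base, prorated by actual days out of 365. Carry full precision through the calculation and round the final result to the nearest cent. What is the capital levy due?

£2,997.67

1 January – 24 February 2033: 55 days, exemption £34,000 → (£180,000 − £34,000) × 2.2% × 55/365 = £484.0000
25 February – 19 November 2033: 268 days, exemption £41,000 → (£180,000 − £41,000) × 2.2% × 268/365 = £2,245.3260
20 November – 31 December 2033: 42 days, exemption £74,000 → (£180,000 − £74,000) × 2.2% × 42/365 = £268.3397
Total = £2,997.6658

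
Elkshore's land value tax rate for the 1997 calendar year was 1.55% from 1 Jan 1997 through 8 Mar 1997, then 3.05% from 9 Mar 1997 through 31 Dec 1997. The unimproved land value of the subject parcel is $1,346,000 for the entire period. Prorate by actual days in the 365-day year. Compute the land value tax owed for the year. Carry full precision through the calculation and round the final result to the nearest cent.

1 Jan – 8 Mar 1997: 67 days at 1.55% → $1,346,000 × 1.55% × 67/365 = $3,829.6466
9 Mar – 31 Dec 1997: 298 days at 3.05% → $1,346,000 × 3.05% × 298/365 = $33,517.2438
Total = $37,346.8904

$37,346.89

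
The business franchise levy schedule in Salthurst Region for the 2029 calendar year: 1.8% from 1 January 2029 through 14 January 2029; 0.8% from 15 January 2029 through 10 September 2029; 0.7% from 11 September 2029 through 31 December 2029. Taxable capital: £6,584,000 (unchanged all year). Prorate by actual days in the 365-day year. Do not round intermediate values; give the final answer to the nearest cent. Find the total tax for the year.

1 January – 14 January 2029: 14 days at 1.8% → £6,584,000 × 1.8% × 14/365 = £4,545.6658
15 January – 10 September 2029: 239 days at 0.8% → £6,584,000 × 0.8% × 239/365 = £34,489.3370
11 September – 31 December 2029: 112 days at 0.7% → £6,584,000 × 0.7% × 112/365 = £14,142.0712
Total = £53,177.0740

£53,177.07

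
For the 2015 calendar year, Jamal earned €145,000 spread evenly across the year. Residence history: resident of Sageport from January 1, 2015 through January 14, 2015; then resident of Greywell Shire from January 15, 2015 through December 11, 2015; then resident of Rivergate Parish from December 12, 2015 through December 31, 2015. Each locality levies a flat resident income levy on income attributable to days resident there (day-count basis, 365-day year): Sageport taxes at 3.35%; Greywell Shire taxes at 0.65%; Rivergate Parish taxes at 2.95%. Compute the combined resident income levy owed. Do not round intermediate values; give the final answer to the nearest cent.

Sageport, January 1 – January 14, 2015: 14 days → €145,000 × 3.35% × 14/365 = €186.3151
Greywell Shire, January 15 – December 11, 2015: 331 days → €145,000 × 0.65% × 331/365 = €854.7055
Rivergate Parish, December 12 – December 31, 2015: 20 days → €145,000 × 2.95% × 20/365 = €234.3836
Total = €1,275.4041

€1,275.40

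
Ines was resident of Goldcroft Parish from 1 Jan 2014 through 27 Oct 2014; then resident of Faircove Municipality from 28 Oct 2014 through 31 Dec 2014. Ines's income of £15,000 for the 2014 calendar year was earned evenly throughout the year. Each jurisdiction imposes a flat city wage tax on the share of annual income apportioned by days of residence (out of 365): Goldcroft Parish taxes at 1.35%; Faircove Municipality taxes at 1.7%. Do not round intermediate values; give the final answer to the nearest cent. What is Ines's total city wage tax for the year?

£211.85

Goldcroft Parish, 1 Jan – 27 Oct 2014: 300 days → £15,000 × 1.35% × 300/365 = £166.4384
Faircove Municipality, 28 Oct – 31 Dec 2014: 65 days → £15,000 × 1.7% × 65/365 = £45.4110
Total = £211.8493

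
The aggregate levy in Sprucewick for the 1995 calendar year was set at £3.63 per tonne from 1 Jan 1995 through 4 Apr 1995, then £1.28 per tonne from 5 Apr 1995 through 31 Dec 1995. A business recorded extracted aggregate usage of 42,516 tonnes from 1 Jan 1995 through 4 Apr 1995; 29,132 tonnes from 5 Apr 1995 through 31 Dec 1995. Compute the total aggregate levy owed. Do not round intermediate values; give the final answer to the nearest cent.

£191622.04

1 Jan – 4 Apr 1995: 42,516 tonnes at £3.63/tonne → £154333.08
5 Apr – 31 Dec 1995: 29,132 tonnes at £1.28/tonne → £37288.96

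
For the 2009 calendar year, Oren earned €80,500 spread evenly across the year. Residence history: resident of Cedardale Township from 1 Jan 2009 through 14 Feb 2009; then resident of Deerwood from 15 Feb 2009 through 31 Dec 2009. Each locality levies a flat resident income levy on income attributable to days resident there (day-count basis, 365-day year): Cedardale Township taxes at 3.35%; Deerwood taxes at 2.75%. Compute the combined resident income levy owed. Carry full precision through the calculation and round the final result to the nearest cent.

€2,273.30

Cedardale Township, 1 Jan – 14 Feb 2009: 45 days → €80,500 × 3.35% × 45/365 = €332.4760
Deerwood, 15 Feb – 31 Dec 2009: 320 days → €80,500 × 2.75% × 320/365 = €1,940.8219
Total = €2,273.2979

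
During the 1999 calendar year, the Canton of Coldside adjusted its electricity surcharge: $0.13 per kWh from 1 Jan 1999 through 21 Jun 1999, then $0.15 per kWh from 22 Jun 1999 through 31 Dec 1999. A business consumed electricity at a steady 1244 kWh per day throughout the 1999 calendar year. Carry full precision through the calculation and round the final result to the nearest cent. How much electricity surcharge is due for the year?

1 Jan – 21 Jun 1999: 172 days × 1244 kWh/day = 213,968 kWh at $0.13/kWh → $27,815.84
22 Jun – 31 Dec 1999: 193 days × 1244 kWh/day = 240,092 kWh at $0.15/kWh → $36,013.80

$63,829.64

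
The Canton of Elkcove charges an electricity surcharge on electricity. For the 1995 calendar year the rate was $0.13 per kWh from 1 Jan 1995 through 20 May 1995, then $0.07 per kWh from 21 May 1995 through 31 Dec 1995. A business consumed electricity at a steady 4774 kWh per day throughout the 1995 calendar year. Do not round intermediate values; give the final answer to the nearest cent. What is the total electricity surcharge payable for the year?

$162,077.30

1 Jan – 20 May 1995: 140 days × 4774 kWh/day = 668,360 kWh at $0.13/kWh → $86,886.80
21 May – 31 Dec 1995: 225 days × 4774 kWh/day = 1,074,150 kWh at $0.07/kWh → $75,190.50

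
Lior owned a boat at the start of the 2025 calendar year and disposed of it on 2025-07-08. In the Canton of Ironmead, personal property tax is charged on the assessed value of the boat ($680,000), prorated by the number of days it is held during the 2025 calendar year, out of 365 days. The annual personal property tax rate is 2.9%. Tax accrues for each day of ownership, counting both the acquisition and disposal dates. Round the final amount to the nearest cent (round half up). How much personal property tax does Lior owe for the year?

Days held (2025-01-01 to 2025-07-08): 189 out of 365
Tax = $680,000 × 2.9% × 189/365 = $10,211.1781

$10,211.18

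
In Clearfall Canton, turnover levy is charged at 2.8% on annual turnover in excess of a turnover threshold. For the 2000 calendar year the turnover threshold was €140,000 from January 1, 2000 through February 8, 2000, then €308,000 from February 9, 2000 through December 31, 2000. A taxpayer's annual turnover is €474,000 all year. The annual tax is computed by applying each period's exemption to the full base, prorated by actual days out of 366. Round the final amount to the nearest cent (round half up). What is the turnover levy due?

January 1 – February 8, 2000: 39 days, exemption €140,000 → (€474,000 − €140,000) × 2.8% × 39/366 = €996.5246
February 9 – December 31, 2000: 327 days, exemption €308,000 → (€474,000 − €308,000) × 2.8% × 327/366 = €4,152.7213
Total = €5,149.2459

€5,149.25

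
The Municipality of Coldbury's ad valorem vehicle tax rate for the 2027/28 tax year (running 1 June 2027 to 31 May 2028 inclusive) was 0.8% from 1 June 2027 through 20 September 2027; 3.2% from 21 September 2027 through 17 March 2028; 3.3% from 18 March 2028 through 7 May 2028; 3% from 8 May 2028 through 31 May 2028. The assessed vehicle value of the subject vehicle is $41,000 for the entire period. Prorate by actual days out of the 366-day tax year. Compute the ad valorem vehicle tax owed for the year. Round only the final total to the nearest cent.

1 June – 20 September 2027: 112 days at 0.8% → $41,000 × 0.8% × 112/366 = $100.3716
21 September 2027 – 17 March 2028: 179 days at 3.2% → $41,000 × 3.2% × 179/366 = $641.6612
18 March – 7 May 2028: 51 days at 3.3% → $41,000 × 3.3% × 51/366 = $188.5328
8 May – 31 May 2028: 24 days at 3% → $41,000 × 3% × 24/366 = $80.6557
Total = $1,011.2213

$1,011.22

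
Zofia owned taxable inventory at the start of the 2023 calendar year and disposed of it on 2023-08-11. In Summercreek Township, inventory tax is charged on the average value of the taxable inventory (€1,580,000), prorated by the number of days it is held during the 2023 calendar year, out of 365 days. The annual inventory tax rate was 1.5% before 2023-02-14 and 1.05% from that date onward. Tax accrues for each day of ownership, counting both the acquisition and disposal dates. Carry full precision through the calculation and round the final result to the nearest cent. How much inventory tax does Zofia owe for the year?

2023-01-01 to 2023-02-13: 44 days at 1.5% → €1,580,000 × 1.5% × 44/365 = €2,856.9863
2023-02-14 to 2023-08-11: 179 days at 1.05% → €1,580,000 × 1.05% × 179/365 = €8,135.9178
Total = €10,992.9041

€10,992.90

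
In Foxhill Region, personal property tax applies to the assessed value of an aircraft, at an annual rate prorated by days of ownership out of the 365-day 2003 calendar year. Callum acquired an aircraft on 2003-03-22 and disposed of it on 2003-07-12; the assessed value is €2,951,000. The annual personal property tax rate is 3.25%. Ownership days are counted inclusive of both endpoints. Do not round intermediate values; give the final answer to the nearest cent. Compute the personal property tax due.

€29,691.91

Days held (2003-03-22 to 2003-07-12): 113 out of 365
Tax = €2,951,000 × 3.25% × 113/365 = €29,691.9110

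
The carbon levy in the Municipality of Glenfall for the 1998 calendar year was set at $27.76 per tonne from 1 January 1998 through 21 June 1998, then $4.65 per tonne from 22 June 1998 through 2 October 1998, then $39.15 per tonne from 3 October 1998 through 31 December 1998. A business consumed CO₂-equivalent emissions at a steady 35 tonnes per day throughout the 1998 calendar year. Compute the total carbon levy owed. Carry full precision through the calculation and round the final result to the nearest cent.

$307,200.95

1 January – 21 June 1998: 172 days × 35 tonnes/day = 6,020 tonnes at $27.76/tonne → $167,115.20
22 June – 2 October 1998: 103 days × 35 tonnes/day = 3,605 tonnes at $4.65/tonne → $16,763.25
3 October – 31 December 1998: 90 days × 35 tonnes/day = 3,150 tonnes at $39.15/tonne → $123,322.50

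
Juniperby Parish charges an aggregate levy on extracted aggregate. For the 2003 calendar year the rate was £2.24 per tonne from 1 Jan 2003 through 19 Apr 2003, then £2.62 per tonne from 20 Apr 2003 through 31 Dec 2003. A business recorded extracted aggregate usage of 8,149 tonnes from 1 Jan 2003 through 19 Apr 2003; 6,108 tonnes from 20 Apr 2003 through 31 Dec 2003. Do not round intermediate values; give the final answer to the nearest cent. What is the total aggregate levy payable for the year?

1 Jan – 19 Apr 2003: 8,149 tonnes at £2.24/tonne → £18,253.76
20 Apr – 31 Dec 2003: 6,108 tonnes at £2.62/tonne → £16,002.96

£34,256.72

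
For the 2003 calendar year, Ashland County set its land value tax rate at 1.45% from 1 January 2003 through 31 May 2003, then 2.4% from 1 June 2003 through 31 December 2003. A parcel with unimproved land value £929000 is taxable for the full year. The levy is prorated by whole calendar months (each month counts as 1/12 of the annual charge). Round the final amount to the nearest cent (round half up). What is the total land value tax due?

£18618.71

1 January – 31 May 2003: 5 months at 1.45% → £929000 × 1.45% × 5/12 = £5612.7083
1 June – 31 December 2003: 7 months at 2.4% → £929000 × 2.4% × 7/12 = £13006.0000
Total = £18618.7083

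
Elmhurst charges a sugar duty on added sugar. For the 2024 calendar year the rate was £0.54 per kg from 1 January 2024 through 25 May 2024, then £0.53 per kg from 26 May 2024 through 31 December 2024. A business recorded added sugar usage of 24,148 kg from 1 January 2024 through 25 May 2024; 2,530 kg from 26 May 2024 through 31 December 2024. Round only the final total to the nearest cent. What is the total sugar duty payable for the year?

1 January – 25 May 2024: 24,148 kg at £0.54/kg → £13,039.92
26 May – 31 December 2024: 2,530 kg at £0.53/kg → £1,340.90

£14,380.82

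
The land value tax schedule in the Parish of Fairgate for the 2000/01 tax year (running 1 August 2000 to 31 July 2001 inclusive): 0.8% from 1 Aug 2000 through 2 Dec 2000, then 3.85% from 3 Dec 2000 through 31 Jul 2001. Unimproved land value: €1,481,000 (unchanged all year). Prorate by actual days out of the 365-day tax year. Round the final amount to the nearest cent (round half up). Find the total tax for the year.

€41,672.91

1 Aug – 2 Dec 2000: 124 days at 0.8% → €1,481,000 × 0.8% × 124/365 = €4,025.0740
3 Dec 2000 – 31 Jul 2001: 241 days at 3.85% → €1,481,000 × 3.85% × 241/365 = €37,647.8315
Total = €41,672.9055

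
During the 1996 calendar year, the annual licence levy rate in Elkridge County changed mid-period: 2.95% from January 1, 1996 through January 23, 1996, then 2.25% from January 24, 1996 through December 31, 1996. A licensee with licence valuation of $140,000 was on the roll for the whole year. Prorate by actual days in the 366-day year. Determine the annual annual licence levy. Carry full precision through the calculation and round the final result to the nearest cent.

January 1 – January 23, 1996: 23 days at 2.95% → $140,000 × 2.95% × 23/366 = $259.5355
January 24 – December 31, 1996: 343 days at 2.25% → $140,000 × 2.25% × 343/366 = $2,952.0492
Total = $3,211.5847

$3,211.58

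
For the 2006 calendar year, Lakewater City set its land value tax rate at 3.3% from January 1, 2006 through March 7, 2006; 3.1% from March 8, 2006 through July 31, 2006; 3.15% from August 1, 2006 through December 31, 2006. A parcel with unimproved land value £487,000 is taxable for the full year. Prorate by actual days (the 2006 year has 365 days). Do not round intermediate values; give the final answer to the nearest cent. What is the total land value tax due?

£15,375.19

January 1 – March 7, 2006: 66 days at 3.3% → £487,000 × 3.3% × 66/365 = £2,905.9890
March 8 – July 31, 2006: 146 days at 3.1% → £487,000 × 3.1% × 146/365 = £6,038.8000
August 1 – December 31, 2006: 153 days at 3.15% → £487,000 × 3.15% × 153/365 = £6,430.4014
Total = £15,375.1904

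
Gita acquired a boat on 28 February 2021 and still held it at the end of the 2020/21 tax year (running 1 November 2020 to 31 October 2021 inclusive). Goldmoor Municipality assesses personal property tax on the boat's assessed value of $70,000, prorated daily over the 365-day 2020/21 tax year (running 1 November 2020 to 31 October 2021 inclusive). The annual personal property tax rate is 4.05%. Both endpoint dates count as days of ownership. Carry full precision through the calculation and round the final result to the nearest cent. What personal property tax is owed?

$1,910.71

Days held (28 February – 31 October 2021): 246 out of 365
Tax = $70,000 × 4.05% × 246/365 = $1,910.7123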